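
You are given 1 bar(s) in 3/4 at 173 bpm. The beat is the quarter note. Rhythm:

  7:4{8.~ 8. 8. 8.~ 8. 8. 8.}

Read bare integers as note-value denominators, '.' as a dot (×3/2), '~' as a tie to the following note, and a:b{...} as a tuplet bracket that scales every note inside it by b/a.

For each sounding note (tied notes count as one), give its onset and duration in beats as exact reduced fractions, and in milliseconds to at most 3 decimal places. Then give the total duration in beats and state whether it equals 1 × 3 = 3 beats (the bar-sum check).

1) 0.0ms=0b +297.275ms=6/7b
2) 297.275ms=6/7b +148.637ms=3/7b
3) 445.912ms=9/7b +297.275ms=6/7b
4) 743.187ms=15/7b +148.637ms=3/7b
5) 891.825ms=18/7b +148.637ms=3/7b
Σ=3b of 3 (173bpm 3/4) — PASS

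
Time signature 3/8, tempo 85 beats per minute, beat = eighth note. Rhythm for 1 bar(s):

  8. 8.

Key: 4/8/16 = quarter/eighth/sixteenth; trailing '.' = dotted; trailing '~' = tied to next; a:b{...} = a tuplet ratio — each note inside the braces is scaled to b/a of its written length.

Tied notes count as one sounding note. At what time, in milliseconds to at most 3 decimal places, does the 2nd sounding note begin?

note 2 onset = 3/2b = 1058.824ms

1. 0.0ms @ 0 + 1058.824ms (3/2)
2. 1058.824ms @ 3/2 + 1058.824ms (3/2)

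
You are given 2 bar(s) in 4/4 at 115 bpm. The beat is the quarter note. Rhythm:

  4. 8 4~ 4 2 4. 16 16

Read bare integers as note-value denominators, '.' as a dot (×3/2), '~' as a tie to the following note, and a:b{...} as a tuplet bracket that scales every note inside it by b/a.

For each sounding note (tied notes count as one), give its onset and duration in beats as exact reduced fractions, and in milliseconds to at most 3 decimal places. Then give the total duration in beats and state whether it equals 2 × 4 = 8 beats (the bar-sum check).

1) 0.0ms=0b +782.609ms=3/2b
2) 782.609ms=3/2b +260.87ms=1/2b
3) 1043.478ms=2b +1043.478ms=2b
4) 2086.957ms=4b +1043.478ms=2b
5) 3130.435ms=6b +782.609ms=3/2b
6) 3913.043ms=15/2b +130.435ms=1/4b
7) 4043.478ms=31/4b +130.435ms=1/4b
Σ=8b of 8 (115bpm 4/4) — PASS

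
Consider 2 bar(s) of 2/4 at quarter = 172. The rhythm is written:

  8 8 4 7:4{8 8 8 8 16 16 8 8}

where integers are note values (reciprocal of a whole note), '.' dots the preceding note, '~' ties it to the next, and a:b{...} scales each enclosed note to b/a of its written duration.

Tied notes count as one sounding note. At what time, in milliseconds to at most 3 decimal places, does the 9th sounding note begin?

note 9 onset = 23/7b = 1146.179ms

1. 0.0ms @ 0 + 174.419ms (1/2)
2. 174.419ms @ 1/2 + 174.419ms (1/2)
3. 348.837ms @ 1 + 348.837ms (1)
4. 697.674ms @ 2 + 99.668ms (2/7)
5. 797.342ms @ 16/7 + 99.668ms (2/7)
6. 897.01ms @ 18/7 + 99.668ms (2/7)
7. 996.678ms @ 20/7 + 99.668ms (2/7)
8. 1096.346ms @ 22/7 + 49.834ms (1/7)
9. 1146.179ms @ 23/7 + 49.834ms (1/7)
10. 1196.013ms @ 24/7 + 99.668ms (2/7)
11. 1295.681ms @ 26/7 + 99.668ms (2/7)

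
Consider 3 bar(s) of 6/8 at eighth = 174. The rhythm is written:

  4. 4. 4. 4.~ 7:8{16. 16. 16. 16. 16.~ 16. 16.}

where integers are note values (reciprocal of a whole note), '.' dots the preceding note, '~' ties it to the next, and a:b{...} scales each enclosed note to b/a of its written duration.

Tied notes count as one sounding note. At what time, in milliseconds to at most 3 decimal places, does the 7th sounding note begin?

1. 0.0ms @ 0 + 1034.483ms (3)
2. 1034.483ms @ 3 + 1034.483ms (3)
3. 2068.966ms @ 6 + 1034.483ms (3)
4. 3103.448ms @ 9 + 1330.049ms (27/7)
5. 4433.498ms @ 90/7 + 295.567ms (6/7)
6. 4729.064ms @ 96/7 + 295.567ms (6/7)
7. 5024.631ms @ 102/7 + 295.567ms (6/7)
8. 5320.197ms @ 108/7 + 591.133ms (12/7)
9. 5911.33ms @ 120/7 + 295.567ms (6/7)

note 7 onset = 102/7b = 5024.631ms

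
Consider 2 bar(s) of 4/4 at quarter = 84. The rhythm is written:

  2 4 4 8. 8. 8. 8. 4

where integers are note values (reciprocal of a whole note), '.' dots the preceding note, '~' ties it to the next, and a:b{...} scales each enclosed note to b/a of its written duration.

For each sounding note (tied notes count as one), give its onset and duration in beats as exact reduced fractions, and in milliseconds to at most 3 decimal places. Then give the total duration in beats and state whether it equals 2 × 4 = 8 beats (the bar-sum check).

1) 0.0ms=0b +1428.571ms=2b
2) 1428.571ms=2b +714.286ms=1b
3) 2142.857ms=3b +714.286ms=1b
4) 2857.143ms=4b +535.714ms=3/4b
5) 3392.857ms=19/4b +535.714ms=3/4b
6) 3928.571ms=11/2b +535.714ms=3/4b
7) 4464.286ms=25/4b +535.714ms=3/4b
8) 5000.0ms=7b +714.286ms=1b
Σ=8b of 8 (84bpm 4/4) — PASS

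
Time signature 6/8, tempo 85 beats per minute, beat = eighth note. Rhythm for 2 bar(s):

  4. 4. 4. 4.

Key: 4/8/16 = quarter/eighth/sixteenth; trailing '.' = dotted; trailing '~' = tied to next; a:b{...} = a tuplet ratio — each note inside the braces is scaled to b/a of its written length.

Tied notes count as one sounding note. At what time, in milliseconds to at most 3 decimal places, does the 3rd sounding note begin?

note 3 onset = 6b = 4235.294ms

1. 0.0ms @ 0 + 2117.647ms (3)
2. 2117.647ms @ 3 + 2117.647ms (3)
3. 4235.294ms @ 6 + 2117.647ms (3)
4. 6352.941ms @ 9 + 2117.647ms (3)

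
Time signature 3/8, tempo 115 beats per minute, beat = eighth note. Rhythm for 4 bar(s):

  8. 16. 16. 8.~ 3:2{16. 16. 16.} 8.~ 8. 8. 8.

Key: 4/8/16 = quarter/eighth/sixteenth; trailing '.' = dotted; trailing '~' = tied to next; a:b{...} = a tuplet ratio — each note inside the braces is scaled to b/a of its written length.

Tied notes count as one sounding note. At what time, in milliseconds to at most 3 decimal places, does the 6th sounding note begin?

1. 0.0ms @ 0 + 782.609ms (3/2)
2. 782.609ms @ 3/2 + 391.304ms (3/4)
3. 1173.913ms @ 9/4 + 391.304ms (3/4)
4. 1565.217ms @ 3 + 1043.478ms (2)
5. 2608.696ms @ 5 + 260.87ms (1/2)
6. 2869.565ms @ 11/2 + 260.87ms (1/2)
7. 3130.435ms @ 6 + 1565.217ms (3)
8. 4695.652ms @ 9 + 782.609ms (3/2)
9. 5478.261ms @ 21/2 + 782.609ms (3/2)

note 6 onset = 11/2b = 2869.565ms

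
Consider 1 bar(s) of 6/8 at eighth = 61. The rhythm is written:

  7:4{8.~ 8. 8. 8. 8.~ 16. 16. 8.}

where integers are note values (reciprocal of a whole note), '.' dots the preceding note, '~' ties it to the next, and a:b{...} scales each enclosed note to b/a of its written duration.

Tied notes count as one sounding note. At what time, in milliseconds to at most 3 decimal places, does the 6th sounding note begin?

note 6 onset = 36/7b = 5058.548ms

1. 0.0ms @ 0 + 1686.183ms (12/7)
2. 1686.183ms @ 12/7 + 843.091ms (6/7)
3. 2529.274ms @ 18/7 + 843.091ms (6/7)
4. 3372.365ms @ 24/7 + 1264.637ms (9/7)
5. 4637.002ms @ 33/7 + 421.546ms (3/7)
6. 5058.548ms @ 36/7 + 843.091ms (6/7)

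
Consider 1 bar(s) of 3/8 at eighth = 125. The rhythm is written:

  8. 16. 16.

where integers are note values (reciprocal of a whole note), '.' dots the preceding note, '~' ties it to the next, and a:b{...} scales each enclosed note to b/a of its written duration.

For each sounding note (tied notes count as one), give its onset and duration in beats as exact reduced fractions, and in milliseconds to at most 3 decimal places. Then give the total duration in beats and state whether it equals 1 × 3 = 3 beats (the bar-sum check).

1) 0.0ms=0b +720.0ms=3/2b
2) 720.0ms=3/2b +360.0ms=3/4b
3) 1080.0ms=9/4b +360.0ms=3/4b
Σ=3b of 3 (125bpm 3/8) — PASS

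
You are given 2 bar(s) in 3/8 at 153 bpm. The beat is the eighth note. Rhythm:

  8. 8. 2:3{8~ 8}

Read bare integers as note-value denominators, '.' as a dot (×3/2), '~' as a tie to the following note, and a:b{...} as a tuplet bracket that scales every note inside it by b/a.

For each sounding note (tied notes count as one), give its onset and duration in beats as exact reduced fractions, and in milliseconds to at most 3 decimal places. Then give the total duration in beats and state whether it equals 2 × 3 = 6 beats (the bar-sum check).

1) 0.0ms=0b +588.235ms=3/2b
2) 588.235ms=3/2b +588.235ms=3/2b
3) 1176.471ms=3b +1176.471ms=3b
Σ=6b of 6 (153bpm 3/8) — PASS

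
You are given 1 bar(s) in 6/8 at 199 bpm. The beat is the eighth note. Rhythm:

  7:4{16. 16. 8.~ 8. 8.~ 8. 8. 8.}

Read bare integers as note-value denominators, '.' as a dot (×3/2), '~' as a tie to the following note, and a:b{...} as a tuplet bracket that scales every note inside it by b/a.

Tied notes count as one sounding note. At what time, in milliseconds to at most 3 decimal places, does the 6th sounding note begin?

1. 0.0ms @ 0 + 129.218ms (3/7)
2. 129.218ms @ 3/7 + 129.218ms (3/7)
3. 258.435ms @ 6/7 + 516.87ms (12/7)
4. 775.305ms @ 18/7 + 516.87ms (12/7)
5. 1292.175ms @ 30/7 + 258.435ms (6/7)
6. 1550.61ms @ 36/7 + 258.435ms (6/7)

note 6 onset = 36/7b = 1550.61ms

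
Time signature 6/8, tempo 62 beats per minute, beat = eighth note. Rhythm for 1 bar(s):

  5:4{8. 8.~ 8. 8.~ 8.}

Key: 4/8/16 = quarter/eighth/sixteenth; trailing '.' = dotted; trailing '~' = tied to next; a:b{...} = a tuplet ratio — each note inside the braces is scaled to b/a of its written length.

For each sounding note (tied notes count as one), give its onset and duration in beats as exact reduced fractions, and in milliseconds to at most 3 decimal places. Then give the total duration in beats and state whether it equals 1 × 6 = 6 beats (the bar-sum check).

1) 0.0ms=0b +1161.29ms=6/5b
2) 1161.29ms=6/5b +2322.581ms=12/5b
3) 3483.871ms=18/5b +2322.581ms=12/5b
Σ=6b of 6 (62bpm 6/8) — PASS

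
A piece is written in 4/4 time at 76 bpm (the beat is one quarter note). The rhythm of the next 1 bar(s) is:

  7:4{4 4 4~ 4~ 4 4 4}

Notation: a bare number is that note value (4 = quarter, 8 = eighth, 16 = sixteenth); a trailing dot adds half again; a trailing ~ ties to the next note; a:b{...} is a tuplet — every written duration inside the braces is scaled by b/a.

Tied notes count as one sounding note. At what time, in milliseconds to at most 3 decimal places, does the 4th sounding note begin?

note 4 onset = 20/7b = 2255.639ms

1. 0.0ms @ 0 + 451.128ms (4/7)
2. 451.128ms @ 4/7 + 451.128ms (4/7)
3. 902.256ms @ 8/7 + 1353.383ms (12/7)
4. 2255.639ms @ 20/7 + 451.128ms (4/7)
5. 2706.767ms @ 24/7 + 451.128ms (4/7)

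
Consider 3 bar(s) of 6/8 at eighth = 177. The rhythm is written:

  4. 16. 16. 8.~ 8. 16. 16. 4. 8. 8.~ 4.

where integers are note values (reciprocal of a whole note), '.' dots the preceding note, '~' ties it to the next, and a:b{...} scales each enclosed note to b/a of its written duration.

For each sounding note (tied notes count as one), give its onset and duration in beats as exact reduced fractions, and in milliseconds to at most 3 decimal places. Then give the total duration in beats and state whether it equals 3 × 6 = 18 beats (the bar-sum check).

1) 0.0ms=0b +1016.949ms=3b
2) 1016.949ms=3b +254.237ms=3/4b
3) 1271.186ms=15/4b +254.237ms=3/4b
4) 1525.424ms=9/2b +1016.949ms=3b
5) 2542.373ms=15/2b +254.237ms=3/4b
6) 2796.61ms=33/4b +254.237ms=3/4b
7) 3050.847ms=9b +1016.949ms=3b
8) 4067.797ms=12b +508.475ms=3/2b
9) 4576.271ms=27/2b +1525.424ms=9/2b
Σ=18b of 18 (177bpm 6/8) — PASS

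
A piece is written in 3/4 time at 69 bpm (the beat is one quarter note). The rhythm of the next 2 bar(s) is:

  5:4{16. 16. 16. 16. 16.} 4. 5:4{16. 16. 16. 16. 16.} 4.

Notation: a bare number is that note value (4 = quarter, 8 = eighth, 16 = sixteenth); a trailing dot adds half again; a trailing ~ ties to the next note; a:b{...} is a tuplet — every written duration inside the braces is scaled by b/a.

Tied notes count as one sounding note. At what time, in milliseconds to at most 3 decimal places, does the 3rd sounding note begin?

note 3 onset = 3/5b = 521.739ms

1. 0.0ms @ 0 + 260.87ms (3/10)
2. 260.87ms @ 3/10 + 260.87ms (3/10)
3. 521.739ms @ 3/5 + 260.87ms (3/10)
4. 782.609ms @ 9/10 + 260.87ms (3/10)
5. 1043.478ms @ 6/5 + 260.87ms (3/10)
6. 1304.348ms @ 3/2 + 1304.348ms (3/2)
7. 2608.696ms @ 3 + 260.87ms (3/10)
8. 2869.565ms @ 33/10 + 260.87ms (3/10)
9. 3130.435ms @ 18/5 + 260.87ms (3/10)
10. 3391.304ms @ 39/10 + 260.87ms (3/10)
11. 3652.174ms @ 21/5 + 260.87ms (3/10)
12. 3913.043ms @ 9/2 + 1304.348ms (3/2)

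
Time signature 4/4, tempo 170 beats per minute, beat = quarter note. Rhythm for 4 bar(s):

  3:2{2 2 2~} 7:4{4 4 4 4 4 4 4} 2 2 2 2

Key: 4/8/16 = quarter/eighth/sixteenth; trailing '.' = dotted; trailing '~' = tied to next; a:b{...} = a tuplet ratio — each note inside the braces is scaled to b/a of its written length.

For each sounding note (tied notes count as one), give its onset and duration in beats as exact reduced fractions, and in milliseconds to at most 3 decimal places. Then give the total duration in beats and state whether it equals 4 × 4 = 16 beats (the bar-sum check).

1) 0.0ms=0b +470.588ms=4/3b
2) 470.588ms=4/3b +470.588ms=4/3b
3) 941.176ms=8/3b +672.269ms=40/21b
4) 1613.445ms=32/7b +201.681ms=4/7b
5) 1815.126ms=36/7b +201.681ms=4/7b
6) 2016.807ms=40/7b +201.681ms=4/7b
7) 2218.487ms=44/7b +201.681ms=4/7b
8) 2420.168ms=48/7b +201.681ms=4/7b
9) 2621.849ms=52/7b +201.681ms=4/7b
10) 2823.529ms=8b +705.882ms=2b
11) 3529.412ms=10b +705.882ms=2b
12) 4235.294ms=12b +705.882ms=2b
13) 4941.176ms=14b +705.882ms=2b
Σ=16b of 16 (170bpm 4/4) — PASS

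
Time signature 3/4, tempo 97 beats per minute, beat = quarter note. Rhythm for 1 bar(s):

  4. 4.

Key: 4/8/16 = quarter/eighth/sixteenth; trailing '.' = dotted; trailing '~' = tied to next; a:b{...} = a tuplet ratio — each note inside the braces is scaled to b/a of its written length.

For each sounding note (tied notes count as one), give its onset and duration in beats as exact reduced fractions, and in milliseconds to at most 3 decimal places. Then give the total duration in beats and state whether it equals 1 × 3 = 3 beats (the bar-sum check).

1) 0.0ms=0b +927.835ms=3/2b
2) 927.835ms=3/2b +927.835ms=3/2b
Σ=3b of 3 (97bpm 3/4) — PASS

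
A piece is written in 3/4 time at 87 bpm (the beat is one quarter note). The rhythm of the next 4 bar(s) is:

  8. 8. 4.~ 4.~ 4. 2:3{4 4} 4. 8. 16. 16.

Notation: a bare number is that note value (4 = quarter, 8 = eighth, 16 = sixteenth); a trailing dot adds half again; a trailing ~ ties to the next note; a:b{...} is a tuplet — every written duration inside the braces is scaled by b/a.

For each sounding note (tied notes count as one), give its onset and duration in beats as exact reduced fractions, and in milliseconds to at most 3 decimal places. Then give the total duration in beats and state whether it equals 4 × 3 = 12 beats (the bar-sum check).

1) 0.0ms=0b +517.241ms=3/4b
2) 517.241ms=3/4b +517.241ms=3/4b
3) 1034.483ms=3/2b +3103.448ms=9/2b
4) 4137.931ms=6b +1034.483ms=3/2b
5) 5172.414ms=15/2b +1034.483ms=3/2b
6) 6206.897ms=9b +1034.483ms=3/2b
7) 7241.379ms=21/2b +517.241ms=3/4b
8) 7758.621ms=45/4b +258.621ms=3/8b
9) 8017.241ms=93/8b +258.621ms=3/8b
Σ=12b of 12 (87bpm 3/4) — PASS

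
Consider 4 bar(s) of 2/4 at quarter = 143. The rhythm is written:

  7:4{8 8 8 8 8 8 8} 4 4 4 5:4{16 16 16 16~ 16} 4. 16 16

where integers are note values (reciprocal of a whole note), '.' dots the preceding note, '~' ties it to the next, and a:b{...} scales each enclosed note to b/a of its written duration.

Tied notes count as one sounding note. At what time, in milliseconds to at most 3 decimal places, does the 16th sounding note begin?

1. 0.0ms @ 0 + 119.88ms (2/7)
2. 119.88ms @ 2/7 + 119.88ms (2/7)
3. 239.76ms @ 4/7 + 119.88ms (2/7)
4. 359.64ms @ 6/7 + 119.88ms (2/7)
5. 479.52ms @ 8/7 + 119.88ms (2/7)
6. 599.401ms @ 10/7 + 119.88ms (2/7)
7. 719.281ms @ 12/7 + 119.88ms (2/7)
8. 839.161ms @ 2 + 419.58ms (1)
9. 1258.741ms @ 3 + 419.58ms (1)
10. 1678.322ms @ 4 + 419.58ms (1)
11. 2097.902ms @ 5 + 83.916ms (1/5)
12. 2181.818ms @ 26/5 + 83.916ms (1/5)
13. 2265.734ms @ 27/5 + 83.916ms (1/5)
14. 2349.65ms @ 28/5 + 167.832ms (2/5)
15. 2517.483ms @ 6 + 629.371ms (3/2)
16. 3146.853ms @ 15/2 + 104.895ms (1/4)
17. 3251.748ms @ 31/4 + 104.895ms (1/4)

note 16 onset = 15/2b = 3146.853ms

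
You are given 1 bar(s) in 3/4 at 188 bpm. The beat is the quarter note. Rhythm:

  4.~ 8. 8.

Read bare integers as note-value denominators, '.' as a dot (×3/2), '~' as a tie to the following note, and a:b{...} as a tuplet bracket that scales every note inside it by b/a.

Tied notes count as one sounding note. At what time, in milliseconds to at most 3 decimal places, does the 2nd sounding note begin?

note 2 onset = 9/4b = 718.085ms

1. 0.0ms @ 0 + 718.085ms (9/4)
2. 718.085ms @ 9/4 + 239.362ms (3/4)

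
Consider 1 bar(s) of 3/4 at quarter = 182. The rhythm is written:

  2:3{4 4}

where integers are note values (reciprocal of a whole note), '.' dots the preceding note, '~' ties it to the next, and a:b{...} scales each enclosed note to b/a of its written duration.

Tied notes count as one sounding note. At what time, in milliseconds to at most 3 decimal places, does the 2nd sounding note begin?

1. 0.0ms @ 0 + 494.505ms (3/2)
2. 494.505ms @ 3/2 + 494.505ms (3/2)

note 2 onset = 3/2b = 494.505ms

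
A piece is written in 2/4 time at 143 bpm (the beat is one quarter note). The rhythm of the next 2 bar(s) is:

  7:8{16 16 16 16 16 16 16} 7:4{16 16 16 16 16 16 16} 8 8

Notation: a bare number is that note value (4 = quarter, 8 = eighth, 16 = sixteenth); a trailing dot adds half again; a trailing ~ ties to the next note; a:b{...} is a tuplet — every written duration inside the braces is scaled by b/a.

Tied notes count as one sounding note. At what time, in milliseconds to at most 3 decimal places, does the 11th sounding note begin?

1. 0.0ms @ 0 + 119.88ms (2/7)
2. 119.88ms @ 2/7 + 119.88ms (2/7)
3. 239.76ms @ 4/7 + 119.88ms (2/7)
4. 359.64ms @ 6/7 + 119.88ms (2/7)
5. 479.52ms @ 8/7 + 119.88ms (2/7)
6. 599.401ms @ 10/7 + 119.88ms (2/7)
7. 719.281ms @ 12/7 + 119.88ms (2/7)
8. 839.161ms @ 2 + 59.94ms (1/7)
9. 899.101ms @ 15/7 + 59.94ms (1/7)
10. 959.041ms @ 16/7 + 59.94ms (1/7)
11. 1018.981ms @ 17/7 + 59.94ms (1/7)
12. 1078.921ms @ 18/7 + 59.94ms (1/7)
13. 1138.861ms @ 19/7 + 59.94ms (1/7)
14. 1198.801ms @ 20/7 + 59.94ms (1/7)
15. 1258.741ms @ 3 + 209.79ms (1/2)
16. 1468.531ms @ 7/2 + 209.79ms (1/2)

note 11 onset = 17/7b = 1018.981ms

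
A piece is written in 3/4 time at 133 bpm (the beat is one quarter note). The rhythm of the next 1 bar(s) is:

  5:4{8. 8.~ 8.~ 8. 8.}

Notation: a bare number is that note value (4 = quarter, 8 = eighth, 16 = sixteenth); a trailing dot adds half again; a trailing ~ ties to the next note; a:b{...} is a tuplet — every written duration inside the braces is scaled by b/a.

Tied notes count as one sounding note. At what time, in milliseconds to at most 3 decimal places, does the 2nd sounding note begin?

1. 0.0ms @ 0 + 270.677ms (3/5)
2. 270.677ms @ 3/5 + 812.03ms (9/5)
3. 1082.707ms @ 12/5 + 270.677ms (3/5)

note 2 onset = 3/5b = 270.677ms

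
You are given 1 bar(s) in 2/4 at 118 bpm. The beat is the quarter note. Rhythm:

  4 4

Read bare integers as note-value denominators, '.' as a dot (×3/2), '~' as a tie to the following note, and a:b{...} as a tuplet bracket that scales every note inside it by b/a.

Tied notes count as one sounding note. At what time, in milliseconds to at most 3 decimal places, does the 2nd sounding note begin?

1. 0.0ms @ 0 + 508.475ms (1)
2. 508.475ms @ 1 + 508.475ms (1)

note 2 onset = 1b = 508.475ms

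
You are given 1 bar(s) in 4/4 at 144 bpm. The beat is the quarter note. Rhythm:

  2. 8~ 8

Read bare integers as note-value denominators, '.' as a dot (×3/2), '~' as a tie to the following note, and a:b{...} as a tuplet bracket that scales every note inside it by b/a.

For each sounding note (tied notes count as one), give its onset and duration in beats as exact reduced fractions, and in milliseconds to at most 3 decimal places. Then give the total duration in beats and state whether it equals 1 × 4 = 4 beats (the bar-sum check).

1) 0.0ms=0b +1250.0ms=3b
2) 1250.0ms=3b +416.667ms=1b
Σ=4b of 4 (144bpm 4/4) — PASS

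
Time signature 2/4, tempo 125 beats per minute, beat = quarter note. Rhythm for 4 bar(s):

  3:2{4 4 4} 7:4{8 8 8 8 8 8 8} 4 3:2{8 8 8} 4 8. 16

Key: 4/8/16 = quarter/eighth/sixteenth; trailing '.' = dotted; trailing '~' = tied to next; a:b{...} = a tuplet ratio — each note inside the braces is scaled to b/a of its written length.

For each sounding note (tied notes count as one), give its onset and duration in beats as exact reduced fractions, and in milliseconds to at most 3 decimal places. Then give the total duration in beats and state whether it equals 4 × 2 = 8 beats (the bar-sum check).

1) 0.0ms=0b +320.0ms=2/3b
2) 320.0ms=2/3b +320.0ms=2/3b
3) 640.0ms=4/3b +320.0ms=2/3b
4) 960.0ms=2b +137.143ms=2/7b
5) 1097.143ms=16/7b +137.143ms=2/7b
6) 1234.286ms=18/7b +137.143ms=2/7b
7) 1371.429ms=20/7b +137.143ms=2/7b
8) 1508.571ms=22/7b +137.143ms=2/7b
9) 1645.714ms=24/7b +137.143ms=2/7b
10) 1782.857ms=26/7b +137.143ms=2/7b
11) 1920.0ms=4b +480.0ms=1b
12) 2400.0ms=5b +160.0ms=1/3b
13) 2560.0ms=16/3b +160.0ms=1/3b
14) 2720.0ms=17/3b +160.0ms=1/3b
15) 2880.0ms=6b +480.0ms=1b
16) 3360.0ms=7b +360.0ms=3/4b
17) 3720.0ms=31/4b +120.0ms=1/4b
Σ=8b of 8 (125bpm 2/4) — PASS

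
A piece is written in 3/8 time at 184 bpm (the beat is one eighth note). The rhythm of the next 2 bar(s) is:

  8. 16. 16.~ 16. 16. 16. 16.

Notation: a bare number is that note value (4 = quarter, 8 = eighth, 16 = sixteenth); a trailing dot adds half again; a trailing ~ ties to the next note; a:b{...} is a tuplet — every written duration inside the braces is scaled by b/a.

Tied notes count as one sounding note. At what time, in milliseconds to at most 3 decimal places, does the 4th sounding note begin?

note 4 onset = 15/4b = 1222.826ms

1. 0.0ms @ 0 + 489.13ms (3/2)
2. 489.13ms @ 3/2 + 244.565ms (3/4)
3. 733.696ms @ 9/4 + 489.13ms (3/2)
4. 1222.826ms @ 15/4 + 244.565ms (3/4)
5. 1467.391ms @ 9/2 + 244.565ms (3/4)
6. 1711.957ms @ 21/4 + 244.565ms (3/4)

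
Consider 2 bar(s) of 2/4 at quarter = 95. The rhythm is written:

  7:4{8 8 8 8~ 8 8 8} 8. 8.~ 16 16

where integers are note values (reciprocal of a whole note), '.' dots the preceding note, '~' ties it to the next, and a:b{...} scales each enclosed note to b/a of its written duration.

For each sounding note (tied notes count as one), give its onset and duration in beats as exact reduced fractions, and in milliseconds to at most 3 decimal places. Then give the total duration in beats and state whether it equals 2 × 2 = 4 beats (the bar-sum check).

1) 0.0ms=0b +180.451ms=2/7b
2) 180.451ms=2/7b +180.451ms=2/7b
3) 360.902ms=4/7b +180.451ms=2/7b
4) 541.353ms=6/7b +360.902ms=4/7b
5) 902.256ms=10/7b +180.451ms=2/7b
6) 1082.707ms=12/7b +180.451ms=2/7b
7) 1263.158ms=2b +473.684ms=3/4b
8) 1736.842ms=11/4b +631.579ms=1b
9) 2368.421ms=15/4b +157.895ms=1/4b
Σ=4b of 4 (95bpm 2/4) — PASS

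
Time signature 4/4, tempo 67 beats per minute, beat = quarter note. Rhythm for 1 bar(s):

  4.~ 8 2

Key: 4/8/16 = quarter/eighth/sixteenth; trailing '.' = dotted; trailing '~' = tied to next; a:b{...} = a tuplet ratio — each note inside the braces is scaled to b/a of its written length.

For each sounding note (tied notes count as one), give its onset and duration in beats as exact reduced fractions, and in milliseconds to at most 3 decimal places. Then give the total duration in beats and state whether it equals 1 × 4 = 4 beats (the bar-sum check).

1) 0.0ms=0b +1791.045ms=2b
2) 1791.045ms=2b +1791.045ms=2b
Σ=4b of 4 (67bpm 4/4) — PASS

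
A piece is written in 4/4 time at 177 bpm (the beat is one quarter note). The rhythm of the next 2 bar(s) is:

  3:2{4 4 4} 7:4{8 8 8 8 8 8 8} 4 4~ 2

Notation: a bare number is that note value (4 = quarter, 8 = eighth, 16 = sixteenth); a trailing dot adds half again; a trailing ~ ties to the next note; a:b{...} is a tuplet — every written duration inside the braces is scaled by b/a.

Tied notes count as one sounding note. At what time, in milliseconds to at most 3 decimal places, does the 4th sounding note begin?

note 4 onset = 2b = 677.966ms

1. 0.0ms @ 0 + 225.989ms (2/3)
2. 225.989ms @ 2/3 + 225.989ms (2/3)
3. 451.977ms @ 4/3 + 225.989ms (2/3)
4. 677.966ms @ 2 + 96.852ms (2/7)
5. 774.818ms @ 16/7 + 96.852ms (2/7)
6. 871.671ms @ 18/7 + 96.852ms (2/7)
7. 968.523ms @ 20/7 + 96.852ms (2/7)
8. 1065.375ms @ 22/7 + 96.852ms (2/7)
9. 1162.228ms @ 24/7 + 96.852ms (2/7)
10. 1259.08ms @ 26/7 + 96.852ms (2/7)
11. 1355.932ms @ 4 + 338.983ms (1)
12. 1694.915ms @ 5 + 1016.949ms (3)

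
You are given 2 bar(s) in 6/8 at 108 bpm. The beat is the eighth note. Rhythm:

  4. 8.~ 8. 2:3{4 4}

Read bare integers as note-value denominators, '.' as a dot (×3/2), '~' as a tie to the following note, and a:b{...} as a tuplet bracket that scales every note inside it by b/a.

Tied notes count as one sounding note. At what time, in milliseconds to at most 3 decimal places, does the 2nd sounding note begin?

note 2 onset = 3b = 1666.667ms

1. 0.0ms @ 0 + 1666.667ms (3)
2. 1666.667ms @ 3 + 1666.667ms (3)
3. 3333.333ms @ 6 + 1666.667ms (3)
4. 5000.0ms @ 9 + 1666.667ms (3)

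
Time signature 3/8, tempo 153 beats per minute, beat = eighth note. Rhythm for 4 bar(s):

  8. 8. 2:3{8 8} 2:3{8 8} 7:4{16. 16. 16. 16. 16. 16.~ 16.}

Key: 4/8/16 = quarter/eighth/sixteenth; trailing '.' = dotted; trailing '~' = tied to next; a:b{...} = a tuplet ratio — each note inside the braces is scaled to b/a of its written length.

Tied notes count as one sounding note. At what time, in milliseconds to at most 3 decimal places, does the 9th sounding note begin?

note 9 onset = 69/7b = 3865.546ms

1. 0.0ms @ 0 + 588.235ms (3/2)
2. 588.235ms @ 3/2 + 588.235ms (3/2)
3. 1176.471ms @ 3 + 588.235ms (3/2)
4. 1764.706ms @ 9/2 + 588.235ms (3/2)
5. 2352.941ms @ 6 + 588.235ms (3/2)
6. 2941.176ms @ 15/2 + 588.235ms (3/2)
7. 3529.412ms @ 9 + 168.067ms (3/7)
8. 3697.479ms @ 66/7 + 168.067ms (3/7)
9. 3865.546ms @ 69/7 + 168.067ms (3/7)
10. 4033.613ms @ 72/7 + 168.067ms (3/7)
11. 4201.681ms @ 75/7 + 168.067ms (3/7)
12. 4369.748ms @ 78/7 + 336.134ms (6/7)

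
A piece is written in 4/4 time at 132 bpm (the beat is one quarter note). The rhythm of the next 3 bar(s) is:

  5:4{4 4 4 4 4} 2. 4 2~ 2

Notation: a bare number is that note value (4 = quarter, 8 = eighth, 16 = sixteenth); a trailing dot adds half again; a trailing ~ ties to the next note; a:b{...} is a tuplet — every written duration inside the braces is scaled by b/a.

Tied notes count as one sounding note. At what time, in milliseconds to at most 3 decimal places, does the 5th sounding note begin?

note 5 onset = 16/5b = 1454.545ms

1. 0.0ms @ 0 + 363.636ms (4/5)
2. 363.636ms @ 4/5 + 363.636ms (4/5)
3. 727.273ms @ 8/5 + 363.636ms (4/5)
4. 1090.909ms @ 12/5 + 363.636ms (4/5)
5. 1454.545ms @ 16/5 + 363.636ms (4/5)
6. 1818.182ms @ 4 + 1363.636ms (3)
7. 3181.818ms @ 7 + 454.545ms (1)
8. 3636.364ms @ 8 + 1818.182ms (4)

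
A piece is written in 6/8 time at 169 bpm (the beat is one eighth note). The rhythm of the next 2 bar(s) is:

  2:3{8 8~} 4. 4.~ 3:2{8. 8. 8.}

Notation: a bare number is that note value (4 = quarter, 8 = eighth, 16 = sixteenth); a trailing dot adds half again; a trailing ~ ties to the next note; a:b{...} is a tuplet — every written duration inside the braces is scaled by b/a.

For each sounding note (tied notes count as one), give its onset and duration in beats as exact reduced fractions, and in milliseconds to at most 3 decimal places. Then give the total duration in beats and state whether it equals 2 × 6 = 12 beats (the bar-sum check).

1) 0.0ms=0b +532.544ms=3/2b
2) 532.544ms=3/2b +1597.633ms=9/2b
3) 2130.178ms=6b +1420.118ms=4b
4) 3550.296ms=10b +355.03ms=1b
5) 3905.325ms=11b +355.03ms=1b
Σ=12b of 12 (169bpm 6/8) — PASS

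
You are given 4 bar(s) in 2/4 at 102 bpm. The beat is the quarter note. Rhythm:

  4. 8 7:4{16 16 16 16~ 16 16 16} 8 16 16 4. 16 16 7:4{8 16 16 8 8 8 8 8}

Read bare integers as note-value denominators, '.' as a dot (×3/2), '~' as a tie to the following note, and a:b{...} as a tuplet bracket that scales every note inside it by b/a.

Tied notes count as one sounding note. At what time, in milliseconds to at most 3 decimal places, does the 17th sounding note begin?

1. 0.0ms @ 0 + 882.353ms (3/2)
2. 882.353ms @ 3/2 + 294.118ms (1/2)
3. 1176.471ms @ 2 + 84.034ms (1/7)
4. 1260.504ms @ 15/7 + 84.034ms (1/7)
5. 1344.538ms @ 16/7 + 84.034ms (1/7)
6. 1428.571ms @ 17/7 + 168.067ms (2/7)
7. 1596.639ms @ 19/7 + 84.034ms (1/7)
8. 1680.672ms @ 20/7 + 84.034ms (1/7)
9. 1764.706ms @ 3 + 294.118ms (1/2)
10. 2058.824ms @ 7/2 + 147.059ms (1/4)
11. 2205.882ms @ 15/4 + 147.059ms (1/4)
12. 2352.941ms @ 4 + 882.353ms (3/2)
13. 3235.294ms @ 11/2 + 147.059ms (1/4)
14. 3382.353ms @ 23/4 + 147.059ms (1/4)
15. 3529.412ms @ 6 + 168.067ms (2/7)
16. 3697.479ms @ 44/7 + 84.034ms (1/7)
17. 3781.513ms @ 45/7 + 84.034ms (1/7)
18. 3865.546ms @ 46/7 + 168.067ms (2/7)
19. 4033.613ms @ 48/7 + 168.067ms (2/7)
20. 4201.681ms @ 50/7 + 168.067ms (2/7)
21. 4369.748ms @ 52/7 + 168.067ms (2/7)
22. 4537.815ms @ 54/7 + 168.067ms (2/7)

note 17 onset = 45/7b = 3781.513ms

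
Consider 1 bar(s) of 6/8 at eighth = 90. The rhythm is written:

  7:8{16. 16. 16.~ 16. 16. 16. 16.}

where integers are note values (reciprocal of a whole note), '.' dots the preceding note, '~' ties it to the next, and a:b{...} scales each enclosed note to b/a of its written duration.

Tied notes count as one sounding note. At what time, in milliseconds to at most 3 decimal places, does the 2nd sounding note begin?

1. 0.0ms @ 0 + 571.429ms (6/7)
2. 571.429ms @ 6/7 + 571.429ms (6/7)
3. 1142.857ms @ 12/7 + 1142.857ms (12/7)
4. 2285.714ms @ 24/7 + 571.429ms (6/7)
5. 2857.143ms @ 30/7 + 571.429ms (6/7)
6. 3428.571ms @ 36/7 + 571.429ms (6/7)

note 2 onset = 6/7b = 571.429ms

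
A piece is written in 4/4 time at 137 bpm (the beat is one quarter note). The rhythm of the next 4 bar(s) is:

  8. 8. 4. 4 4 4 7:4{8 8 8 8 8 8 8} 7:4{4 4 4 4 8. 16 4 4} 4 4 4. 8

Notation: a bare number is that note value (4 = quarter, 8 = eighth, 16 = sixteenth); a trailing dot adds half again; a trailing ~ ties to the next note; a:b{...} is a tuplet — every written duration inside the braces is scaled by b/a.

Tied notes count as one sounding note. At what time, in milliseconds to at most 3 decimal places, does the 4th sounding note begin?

note 4 onset = 3b = 1313.869ms

1. 0.0ms @ 0 + 328.467ms (3/4)
2. 328.467ms @ 3/4 + 328.467ms (3/4)
3. 656.934ms @ 3/2 + 656.934ms (3/2)
4. 1313.869ms @ 3 + 437.956ms (1)
5. 1751.825ms @ 4 + 437.956ms (1)
6. 2189.781ms @ 5 + 437.956ms (1)
7. 2627.737ms @ 6 + 125.13ms (2/7)
8. 2752.868ms @ 44/7 + 125.13ms (2/7)
9. 2877.998ms @ 46/7 + 125.13ms (2/7)
10. 3003.128ms @ 48/7 + 125.13ms (2/7)
11. 3128.259ms @ 50/7 + 125.13ms (2/7)
12. 3253.389ms @ 52/7 + 125.13ms (2/7)
13. 3378.519ms @ 54/7 + 125.13ms (2/7)
14. 3503.65ms @ 8 + 250.261ms (4/7)
15. 3753.91ms @ 60/7 + 250.261ms (4/7)
16. 4004.171ms @ 64/7 + 250.261ms (4/7)
17. 4254.432ms @ 68/7 + 250.261ms (4/7)
18. 4504.692ms @ 72/7 + 187.696ms (3/7)
19. 4692.388ms @ 75/7 + 62.565ms (1/7)
20. 4754.953ms @ 76/7 + 250.261ms (4/7)
21. 5005.214ms @ 80/7 + 250.261ms (4/7)
22. 5255.474ms @ 12 + 437.956ms (1)
23. 5693.431ms @ 13 + 437.956ms (1)
24. 6131.387ms @ 14 + 656.934ms (3/2)
25. 6788.321ms @ 31/2 + 218.978ms (1/2)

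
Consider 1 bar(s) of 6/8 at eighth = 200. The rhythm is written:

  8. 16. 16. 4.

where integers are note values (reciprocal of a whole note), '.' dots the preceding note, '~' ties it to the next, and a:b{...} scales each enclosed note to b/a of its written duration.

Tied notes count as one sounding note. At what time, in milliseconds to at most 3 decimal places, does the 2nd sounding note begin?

note 2 onset = 3/2b = 450.0ms

1. 0.0ms @ 0 + 450.0ms (3/2)
2. 450.0ms @ 3/2 + 225.0ms (3/4)
3. 675.0ms @ 9/4 + 225.0ms (3/4)
4. 900.0ms @ 3 + 900.0ms (3)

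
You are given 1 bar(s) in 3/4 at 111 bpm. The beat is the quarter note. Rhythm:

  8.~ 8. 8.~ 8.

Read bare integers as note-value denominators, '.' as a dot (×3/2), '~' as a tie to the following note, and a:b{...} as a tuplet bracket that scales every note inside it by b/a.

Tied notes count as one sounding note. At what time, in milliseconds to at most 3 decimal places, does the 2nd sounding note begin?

1. 0.0ms @ 0 + 810.811ms (3/2)
2. 810.811ms @ 3/2 + 810.811ms (3/2)

note 2 onset = 3/2b = 810.811ms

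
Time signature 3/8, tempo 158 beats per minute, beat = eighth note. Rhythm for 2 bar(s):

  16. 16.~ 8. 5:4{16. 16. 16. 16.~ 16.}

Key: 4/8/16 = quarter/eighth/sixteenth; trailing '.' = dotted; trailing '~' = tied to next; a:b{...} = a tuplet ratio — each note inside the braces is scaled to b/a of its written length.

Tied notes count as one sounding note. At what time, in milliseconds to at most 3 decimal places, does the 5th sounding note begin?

1. 0.0ms @ 0 + 284.81ms (3/4)
2. 284.81ms @ 3/4 + 854.43ms (9/4)
3. 1139.241ms @ 3 + 227.848ms (3/5)
4. 1367.089ms @ 18/5 + 227.848ms (3/5)
5. 1594.937ms @ 21/5 + 227.848ms (3/5)
6. 1822.785ms @ 24/5 + 455.696ms (6/5)

note 5 onset = 21/5b = 1594.937ms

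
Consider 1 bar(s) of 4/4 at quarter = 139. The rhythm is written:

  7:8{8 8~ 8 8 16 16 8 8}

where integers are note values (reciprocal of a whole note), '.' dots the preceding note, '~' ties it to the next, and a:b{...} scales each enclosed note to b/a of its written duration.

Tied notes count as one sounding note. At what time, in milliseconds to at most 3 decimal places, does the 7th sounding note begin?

note 7 onset = 24/7b = 1479.959ms

1. 0.0ms @ 0 + 246.66ms (4/7)
2. 246.66ms @ 4/7 + 493.32ms (8/7)
3. 739.979ms @ 12/7 + 246.66ms (4/7)
4. 986.639ms @ 16/7 + 123.33ms (2/7)
5. 1109.969ms @ 18/7 + 123.33ms (2/7)
6. 1233.299ms @ 20/7 + 246.66ms (4/7)
7. 1479.959ms @ 24/7 + 246.66ms (4/7)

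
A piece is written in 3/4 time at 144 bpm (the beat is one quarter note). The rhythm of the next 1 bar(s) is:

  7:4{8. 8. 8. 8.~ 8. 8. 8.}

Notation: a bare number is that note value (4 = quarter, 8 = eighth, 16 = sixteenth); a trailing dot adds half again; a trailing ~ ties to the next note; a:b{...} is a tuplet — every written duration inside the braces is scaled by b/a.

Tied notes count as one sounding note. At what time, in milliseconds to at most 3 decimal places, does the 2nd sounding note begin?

1. 0.0ms @ 0 + 178.571ms (3/7)
2. 178.571ms @ 3/7 + 178.571ms (3/7)
3. 357.143ms @ 6/7 + 178.571ms (3/7)
4. 535.714ms @ 9/7 + 357.143ms (6/7)
5. 892.857ms @ 15/7 + 178.571ms (3/7)
6. 1071.429ms @ 18/7 + 178.571ms (3/7)

note 2 onset = 3/7b = 178.571ms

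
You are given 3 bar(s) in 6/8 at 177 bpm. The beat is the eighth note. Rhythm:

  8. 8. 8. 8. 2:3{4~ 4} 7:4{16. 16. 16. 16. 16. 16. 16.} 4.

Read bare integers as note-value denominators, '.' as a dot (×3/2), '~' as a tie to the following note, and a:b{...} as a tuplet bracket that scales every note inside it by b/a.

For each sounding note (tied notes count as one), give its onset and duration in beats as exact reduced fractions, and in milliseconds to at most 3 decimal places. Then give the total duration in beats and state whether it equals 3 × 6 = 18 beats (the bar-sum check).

1) 0.0ms=0b +508.475ms=3/2b
2) 508.475ms=3/2b +508.475ms=3/2b
3) 1016.949ms=3b +508.475ms=3/2b
4) 1525.424ms=9/2b +508.475ms=3/2b
5) 2033.898ms=6b +2033.898ms=6b
6) 4067.797ms=12b +145.278ms=3/7b
7) 4213.075ms=87/7b +145.278ms=3/7b
8) 4358.354ms=90/7b +145.278ms=3/7b
9) 4503.632ms=93/7b +145.278ms=3/7b
10) 4648.91ms=96/7b +145.278ms=3/7b
11) 4794.189ms=99/7b +145.278ms=3/7b
12) 4939.467ms=102/7b +145.278ms=3/7b
13) 5084.746ms=15b +1016.949ms=3b
Σ=18b of 18 (177bpm 6/8) — PASS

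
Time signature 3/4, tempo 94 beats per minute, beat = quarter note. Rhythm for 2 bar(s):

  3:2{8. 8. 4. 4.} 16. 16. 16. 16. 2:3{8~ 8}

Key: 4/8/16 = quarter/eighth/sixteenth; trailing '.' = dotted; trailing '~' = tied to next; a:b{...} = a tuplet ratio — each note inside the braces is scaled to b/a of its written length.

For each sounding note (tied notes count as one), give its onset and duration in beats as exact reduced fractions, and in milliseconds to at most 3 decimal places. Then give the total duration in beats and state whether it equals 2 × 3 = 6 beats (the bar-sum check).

1) 0.0ms=0b +319.149ms=1/2b
2) 319.149ms=1/2b +319.149ms=1/2b
3) 638.298ms=1b +638.298ms=1b
4) 1276.596ms=2b +638.298ms=1b
5) 1914.894ms=3b +239.362ms=3/8b
6) 2154.255ms=27/8b +239.362ms=3/8b
7) 2393.617ms=15/4b +239.362ms=3/8b
8) 2632.979ms=33/8b +239.362ms=3/8b
9) 2872.34ms=9/2b +957.447ms=3/2b
Σ=6b of 6 (94bpm 3/4) — PASS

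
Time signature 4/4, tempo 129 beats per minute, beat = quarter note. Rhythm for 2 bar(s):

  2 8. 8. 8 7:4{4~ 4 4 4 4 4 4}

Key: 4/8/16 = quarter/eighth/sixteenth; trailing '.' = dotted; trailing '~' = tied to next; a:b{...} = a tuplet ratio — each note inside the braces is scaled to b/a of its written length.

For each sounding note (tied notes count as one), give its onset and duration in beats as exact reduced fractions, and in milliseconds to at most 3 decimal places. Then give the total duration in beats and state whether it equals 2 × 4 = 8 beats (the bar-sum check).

1) 0.0ms=0b +930.233ms=2b
2) 930.233ms=2b +348.837ms=3/4b
3) 1279.07ms=11/4b +348.837ms=3/4b
4) 1627.907ms=7/2b +232.558ms=1/2b
5) 1860.465ms=4b +531.561ms=8/7b
6) 2392.027ms=36/7b +265.781ms=4/7b
7) 2657.807ms=40/7b +265.781ms=4/7b
8) 2923.588ms=44/7b +265.781ms=4/7b
9) 3189.369ms=48/7b +265.781ms=4/7b
10) 3455.15ms=52/7b +265.781ms=4/7b
Σ=8b of 8 (129bpm 4/4) — PASS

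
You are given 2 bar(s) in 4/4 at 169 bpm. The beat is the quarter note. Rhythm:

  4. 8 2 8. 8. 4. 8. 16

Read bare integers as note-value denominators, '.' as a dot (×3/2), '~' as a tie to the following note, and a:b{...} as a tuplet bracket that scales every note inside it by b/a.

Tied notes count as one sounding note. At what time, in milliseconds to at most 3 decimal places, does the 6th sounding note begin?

note 6 onset = 11/2b = 1952.663ms

1. 0.0ms @ 0 + 532.544ms (3/2)
2. 532.544ms @ 3/2 + 177.515ms (1/2)
3. 710.059ms @ 2 + 710.059ms (2)
4. 1420.118ms @ 4 + 266.272ms (3/4)
5. 1686.391ms @ 19/4 + 266.272ms (3/4)
6. 1952.663ms @ 11/2 + 532.544ms (3/2)
7. 2485.207ms @ 7 + 266.272ms (3/4)
8. 2751.479ms @ 31/4 + 88.757ms (1/4)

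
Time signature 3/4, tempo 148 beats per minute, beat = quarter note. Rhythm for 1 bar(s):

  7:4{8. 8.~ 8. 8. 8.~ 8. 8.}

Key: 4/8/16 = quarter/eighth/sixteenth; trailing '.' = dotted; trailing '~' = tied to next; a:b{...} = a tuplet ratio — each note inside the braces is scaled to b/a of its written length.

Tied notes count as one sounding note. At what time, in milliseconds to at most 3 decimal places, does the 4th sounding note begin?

note 4 onset = 12/7b = 694.981ms

1. 0.0ms @ 0 + 173.745ms (3/7)
2. 173.745ms @ 3/7 + 347.49ms (6/7)
3. 521.236ms @ 9/7 + 173.745ms (3/7)
4. 694.981ms @ 12/7 + 347.49ms (6/7)
5. 1042.471ms @ 18/7 + 173.745ms (3/7)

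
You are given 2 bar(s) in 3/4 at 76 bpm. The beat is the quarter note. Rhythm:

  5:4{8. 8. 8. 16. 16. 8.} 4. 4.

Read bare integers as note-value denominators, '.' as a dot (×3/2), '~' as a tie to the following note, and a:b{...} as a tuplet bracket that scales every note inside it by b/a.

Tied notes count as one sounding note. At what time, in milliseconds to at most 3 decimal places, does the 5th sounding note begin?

1. 0.0ms @ 0 + 473.684ms (3/5)
2. 473.684ms @ 3/5 + 473.684ms (3/5)
3. 947.368ms @ 6/5 + 473.684ms (3/5)
4. 1421.053ms @ 9/5 + 236.842ms (3/10)
5. 1657.895ms @ 21/10 + 236.842ms (3/10)
6. 1894.737ms @ 12/5 + 473.684ms (3/5)
7. 2368.421ms @ 3 + 1184.211ms (3/2)
8. 3552.632ms @ 9/2 + 1184.211ms (3/2)

note 5 onset = 21/10b = 1657.895ms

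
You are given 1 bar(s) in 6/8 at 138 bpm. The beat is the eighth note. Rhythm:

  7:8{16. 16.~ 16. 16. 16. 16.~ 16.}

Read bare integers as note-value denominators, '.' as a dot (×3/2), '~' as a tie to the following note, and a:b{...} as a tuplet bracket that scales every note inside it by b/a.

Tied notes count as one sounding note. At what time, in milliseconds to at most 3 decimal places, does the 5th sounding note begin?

note 5 onset = 30/7b = 1863.354ms

1. 0.0ms @ 0 + 372.671ms (6/7)
2. 372.671ms @ 6/7 + 745.342ms (12/7)
3. 1118.012ms @ 18/7 + 372.671ms (6/7)
4. 1490.683ms @ 24/7 + 372.671ms (6/7)
5. 1863.354ms @ 30/7 + 745.342ms (12/7)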